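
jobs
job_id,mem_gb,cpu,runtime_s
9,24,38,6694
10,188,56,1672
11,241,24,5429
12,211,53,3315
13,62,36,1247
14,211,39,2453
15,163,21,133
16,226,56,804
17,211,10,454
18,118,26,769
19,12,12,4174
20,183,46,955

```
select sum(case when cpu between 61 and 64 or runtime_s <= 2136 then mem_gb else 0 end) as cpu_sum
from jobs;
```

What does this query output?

job_id=9: ✗
job_id=10: ✓ → 188
job_id=11: ✗
job_id=12: ✗
job_id=13: ✓ → 62
job_id=14: ✗
job_id=15: ✓ → 163
job_id=16: ✓ → 226
job_id=17: ✓ → 211
job_id=18: ✓ → 118
job_id=19: ✗
job_id=20: ✓ → 183
cpu_sum = 188 + 62 + 163 + 226 + 211 + 118 + 183 = 1151

1151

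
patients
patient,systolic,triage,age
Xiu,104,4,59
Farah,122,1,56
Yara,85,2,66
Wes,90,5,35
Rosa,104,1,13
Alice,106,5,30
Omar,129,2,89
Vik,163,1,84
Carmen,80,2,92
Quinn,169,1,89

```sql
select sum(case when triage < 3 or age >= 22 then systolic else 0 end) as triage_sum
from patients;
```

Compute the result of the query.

1152

patient=Xiu: ✓ → 104
patient=Farah: ✓ → 122
patient=Yara: ✓ → 85
patient=Wes: ✓ → 90
patient=Rosa: ✓ → 104
patient=Alice: ✓ → 106
patient=Omar: ✓ → 129
patient=Vik: ✓ → 163
patient=Carmen: ✓ → 80
patient=Quinn: ✓ → 169
triage_sum = 104 + 122 + 85 + 90 + 104 + 106 + 129 + 163 + 80 + 169 = 1152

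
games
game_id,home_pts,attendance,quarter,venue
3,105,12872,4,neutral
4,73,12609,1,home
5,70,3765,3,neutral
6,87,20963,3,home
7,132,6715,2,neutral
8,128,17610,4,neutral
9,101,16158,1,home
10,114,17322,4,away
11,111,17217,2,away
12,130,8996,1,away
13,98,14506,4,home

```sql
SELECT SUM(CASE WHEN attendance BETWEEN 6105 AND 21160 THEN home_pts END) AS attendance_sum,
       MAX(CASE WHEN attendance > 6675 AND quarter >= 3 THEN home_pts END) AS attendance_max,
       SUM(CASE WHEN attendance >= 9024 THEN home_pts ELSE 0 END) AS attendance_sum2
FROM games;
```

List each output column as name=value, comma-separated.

attendance_sum=1079, attendance_max=128, attendance_sum2=817

[attendance_sum: attendance BETWEEN 6105 AND 21160]
game_id=3: ✓ → 105
game_id=4: ✓ → 73
game_id=5: ✗
game_id=6: ✓ → 87
game_id=7: ✓ → 132
game_id=8: ✓ → 128
game_id=9: ✓ → 101
game_id=10: ✓ → 114
game_id=11: ✓ → 111
game_id=12: ✓ → 130
game_id=13: ✓ → 98
attendance_sum = 105 + 73 + 87 + 132 + 128 + 101 + 114 + 111 + 130 + 98 = 1079
—
[attendance_max: attendance > 6675 AND quarter >= 3]
game_id=3: ✓ → 105
game_id=4: ✗
game_id=5: ✗
game_id=6: ✓ → 87
game_id=7: ✗
game_id=8: ✓ → 128
game_id=9: ✗
game_id=10: ✓ → 114
game_id=11: ✗
game_id=12: ✗
game_id=13: ✓ → 98
attendance_max = MAX(105, 87, 128, 114, 98) = 128
—
[attendance_sum2: attendance >= 9024]
game_id=3: ✓ → 105
game_id=4: ✓ → 73
game_id=5: ✗
game_id=6: ✓ → 87
game_id=7: ✗
game_id=8: ✓ → 128
game_id=9: ✓ → 101
game_id=10: ✓ → 114
game_id=11: ✓ → 111
game_id=12: ✗
game_id=13: ✓ → 98
attendance_sum2 = 105 + 73 + 87 + 128 + 101 + 114 + 111 + 98 = 817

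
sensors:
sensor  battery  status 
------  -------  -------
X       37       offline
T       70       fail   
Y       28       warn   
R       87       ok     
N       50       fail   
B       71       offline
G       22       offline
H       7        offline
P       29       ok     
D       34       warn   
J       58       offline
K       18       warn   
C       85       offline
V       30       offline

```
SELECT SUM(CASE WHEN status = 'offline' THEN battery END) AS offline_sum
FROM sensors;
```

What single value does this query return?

sensor=X: ✓ → 37
sensor=T: ✗
sensor=Y: ✗
sensor=R: ✗
sensor=N: ✗
sensor=B: ✓ → 71
sensor=G: ✓ → 22
sensor=H: ✓ → 7
sensor=P: ✗
sensor=D: ✗
sensor=J: ✓ → 58
sensor=K: ✗
sensor=C: ✓ → 85
sensor=V: ✓ → 30
offline_sum = 37 + 71 + 22 + 7 + 58 + 85 + 30 = 310

310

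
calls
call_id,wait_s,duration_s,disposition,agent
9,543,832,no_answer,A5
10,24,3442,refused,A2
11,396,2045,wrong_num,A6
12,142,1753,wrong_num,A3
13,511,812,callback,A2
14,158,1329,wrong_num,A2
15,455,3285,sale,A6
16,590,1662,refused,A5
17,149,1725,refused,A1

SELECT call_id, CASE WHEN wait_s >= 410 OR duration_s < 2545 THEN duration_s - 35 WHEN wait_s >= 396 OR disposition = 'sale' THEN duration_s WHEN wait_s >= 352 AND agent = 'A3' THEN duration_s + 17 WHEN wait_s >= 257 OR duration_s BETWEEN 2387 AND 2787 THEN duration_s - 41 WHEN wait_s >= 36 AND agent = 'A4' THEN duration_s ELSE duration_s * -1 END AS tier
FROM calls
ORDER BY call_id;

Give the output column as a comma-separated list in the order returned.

797, -3442, 2010, 1718, 777, 1294, 3250, 1627, 1690

call_id=9: wait_s >= 410 OR duration_s < 2545 → 797
call_id=10: ELSE → -3442
call_id=11: wait_s >= 410 OR duration_s < 2545 → 2010
call_id=12: wait_s >= 410 OR duration_s < 2545 → 1718
call_id=13: wait_s >= 410 OR duration_s < 2545 → 777
call_id=14: wait_s >= 410 OR duration_s < 2545 → 1294
call_id=15: wait_s >= 410 OR duration_s < 2545 → 3250
call_id=16: wait_s >= 410 OR duration_s < 2545 → 1627
call_id=17: wait_s >= 410 OR duration_s < 2545 → 1690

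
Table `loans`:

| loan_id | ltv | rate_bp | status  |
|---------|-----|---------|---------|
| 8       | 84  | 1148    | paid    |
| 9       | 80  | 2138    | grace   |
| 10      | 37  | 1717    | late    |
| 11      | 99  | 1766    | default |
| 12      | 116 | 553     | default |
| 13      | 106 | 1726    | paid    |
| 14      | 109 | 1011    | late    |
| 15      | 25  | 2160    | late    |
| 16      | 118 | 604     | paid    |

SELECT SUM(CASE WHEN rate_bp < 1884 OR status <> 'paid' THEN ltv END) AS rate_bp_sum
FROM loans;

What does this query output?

loan_id=8: ✓ → 84
loan_id=9: ✓ → 80
loan_id=10: ✓ → 37
loan_id=11: ✓ → 99
loan_id=12: ✓ → 116
loan_id=13: ✓ → 106
loan_id=14: ✓ → 109
loan_id=15: ✓ → 25
loan_id=16: ✓ → 118
rate_bp_sum = 84 + 80 + 37 + 99 + 116 + 106 + 109 + 25 + 118 = 774

774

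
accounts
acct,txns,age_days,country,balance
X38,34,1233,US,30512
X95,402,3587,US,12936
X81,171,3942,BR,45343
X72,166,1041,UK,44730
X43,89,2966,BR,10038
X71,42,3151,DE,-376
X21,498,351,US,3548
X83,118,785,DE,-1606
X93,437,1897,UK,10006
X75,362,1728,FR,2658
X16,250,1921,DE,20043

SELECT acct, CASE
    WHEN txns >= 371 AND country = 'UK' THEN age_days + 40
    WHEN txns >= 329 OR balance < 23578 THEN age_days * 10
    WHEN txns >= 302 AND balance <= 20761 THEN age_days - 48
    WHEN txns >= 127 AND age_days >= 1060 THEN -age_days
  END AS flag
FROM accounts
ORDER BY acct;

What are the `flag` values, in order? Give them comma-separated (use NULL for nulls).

19210, 3510, NULL, 29660, 31510, NULL, 17280, -3942, 7850, 1937, 35870

acct=X16: txns >= 329 OR balance < 23578 → 19210
acct=X21: txns >= 329 OR balance < 23578 → 3510
acct=X38: (no match → NULL) → NULL
acct=X43: txns >= 329 OR balance < 23578 → 29660
acct=X71: txns >= 329 OR balance < 23578 → 31510
acct=X72: (no match → NULL) → NULL
acct=X75: txns >= 329 OR balance < 23578 → 17280
acct=X81: txns >= 127 AND age_days >= 1060 → -3942
acct=X83: txns >= 329 OR balance < 23578 → 7850
acct=X93: txns >= 371 AND country = 'UK' → 1937
acct=X95: txns >= 329 OR balance < 23578 → 35870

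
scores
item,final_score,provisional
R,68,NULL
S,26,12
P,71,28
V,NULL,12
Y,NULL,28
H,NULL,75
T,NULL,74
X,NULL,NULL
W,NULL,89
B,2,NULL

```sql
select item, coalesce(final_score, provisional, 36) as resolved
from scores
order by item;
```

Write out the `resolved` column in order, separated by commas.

2, 75, 71, 68, 26, 74, 12, 89, 36, 28

item=B: final_score=2 → 2
item=H: final_score=NULL, provisional=75 → 75
item=P: final_score=71 → 71
item=R: final_score=68 → 68
item=S: final_score=26 → 26
item=T: final_score=NULL, provisional=74 → 74
item=V: final_score=NULL, provisional=12 → 12
item=W: final_score=NULL, provisional=89 → 89
item=X: final_score=NULL, provisional=NULL, → literal 36 → 36
item=Y: final_score=NULL, provisional=28 → 28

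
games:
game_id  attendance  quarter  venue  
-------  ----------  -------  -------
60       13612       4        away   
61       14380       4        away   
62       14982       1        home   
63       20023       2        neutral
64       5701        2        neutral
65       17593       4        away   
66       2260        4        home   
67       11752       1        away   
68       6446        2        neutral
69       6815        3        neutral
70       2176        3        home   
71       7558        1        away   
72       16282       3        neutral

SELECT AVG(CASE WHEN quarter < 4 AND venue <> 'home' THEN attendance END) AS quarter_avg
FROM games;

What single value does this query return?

game_id=60: ✗
game_id=61: ✗
game_id=62: ✗
game_id=63: ✓ → 20023
game_id=64: ✓ → 5701
game_id=65: ✗
game_id=66: ✗
game_id=67: ✓ → 11752
game_id=68: ✓ → 6446
game_id=69: ✓ → 6815
game_id=70: ✗
game_id=71: ✓ → 7558
game_id=72: ✓ → 16282
quarter_avg = (20023 + 5701 + 11752 + 6446 + 6815 + 7558 + 16282) / 7 = 10653.8571428571

10653.8571428571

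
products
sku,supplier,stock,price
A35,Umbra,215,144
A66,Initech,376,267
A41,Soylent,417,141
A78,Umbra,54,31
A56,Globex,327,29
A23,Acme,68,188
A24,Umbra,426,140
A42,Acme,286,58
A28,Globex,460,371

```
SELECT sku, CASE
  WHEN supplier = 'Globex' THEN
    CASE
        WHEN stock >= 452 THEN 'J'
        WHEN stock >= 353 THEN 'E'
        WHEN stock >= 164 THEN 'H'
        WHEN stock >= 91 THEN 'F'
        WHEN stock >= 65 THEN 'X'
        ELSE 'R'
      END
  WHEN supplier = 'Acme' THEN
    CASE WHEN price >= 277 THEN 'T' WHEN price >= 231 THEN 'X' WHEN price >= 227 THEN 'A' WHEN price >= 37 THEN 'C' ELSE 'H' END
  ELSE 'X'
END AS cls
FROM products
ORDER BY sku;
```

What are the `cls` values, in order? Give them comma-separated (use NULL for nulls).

sku=A23: supplier='Acme' → inner[price >= 37] → C
sku=A24: supplier='Umbra' → outer ELSE → X
sku=A28: supplier='Globex' → inner[stock >= 452] → J
sku=A35: supplier='Umbra' → outer ELSE → X
sku=A41: supplier='Soylent' → outer ELSE → X
sku=A42: supplier='Acme' → inner[price >= 37] → C
sku=A56: supplier='Globex' → inner[stock >= 164] → H
sku=A66: supplier='Initech' → outer ELSE → X
sku=A78: supplier='Umbra' → outer ELSE → X

C, X, J, X, X, C, H, X, X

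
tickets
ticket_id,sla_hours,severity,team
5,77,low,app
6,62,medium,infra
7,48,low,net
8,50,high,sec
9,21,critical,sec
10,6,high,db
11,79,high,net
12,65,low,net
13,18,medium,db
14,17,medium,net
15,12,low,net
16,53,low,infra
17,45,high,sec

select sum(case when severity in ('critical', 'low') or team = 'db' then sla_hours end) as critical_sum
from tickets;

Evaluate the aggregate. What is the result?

300

ticket_id=5: ✓ → 77
ticket_id=6: ✗
ticket_id=7: ✓ → 48
ticket_id=8: ✗
ticket_id=9: ✓ → 21
ticket_id=10: ✓ → 6
ticket_id=11: ✗
ticket_id=12: ✓ → 65
ticket_id=13: ✓ → 18
ticket_id=14: ✗
ticket_id=15: ✓ → 12
ticket_id=16: ✓ → 53
ticket_id=17: ✗
critical_sum = 77 + 48 + 21 + 6 + 65 + 18 + 12 + 53 = 300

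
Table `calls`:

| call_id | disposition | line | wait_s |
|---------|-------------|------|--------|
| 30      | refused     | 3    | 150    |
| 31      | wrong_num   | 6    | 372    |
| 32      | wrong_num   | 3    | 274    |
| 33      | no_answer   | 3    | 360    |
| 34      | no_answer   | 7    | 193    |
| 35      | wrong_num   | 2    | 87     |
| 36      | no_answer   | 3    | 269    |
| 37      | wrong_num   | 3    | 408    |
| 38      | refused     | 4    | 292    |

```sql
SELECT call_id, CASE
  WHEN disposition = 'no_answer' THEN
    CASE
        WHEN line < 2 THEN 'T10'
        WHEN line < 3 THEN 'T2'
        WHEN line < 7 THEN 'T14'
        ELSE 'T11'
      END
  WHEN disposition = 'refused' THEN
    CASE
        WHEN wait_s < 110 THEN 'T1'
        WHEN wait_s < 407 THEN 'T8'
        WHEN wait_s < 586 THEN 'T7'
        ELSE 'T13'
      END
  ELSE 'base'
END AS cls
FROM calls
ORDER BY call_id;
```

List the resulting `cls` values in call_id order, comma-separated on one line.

T8, base, base, T14, T11, base, T14, base, T8

call_id=30: disposition='refused' → inner[wait_s < 407] → T8
call_id=31: disposition='wrong_num' → outer ELSE → base
call_id=32: disposition='wrong_num' → outer ELSE → base
call_id=33: disposition='no_answer' → inner[line < 7] → T14
call_id=34: disposition='no_answer' → inner[ELSE] → T11
call_id=35: disposition='wrong_num' → outer ELSE → base
call_id=36: disposition='no_answer' → inner[line < 7] → T14
call_id=37: disposition='wrong_num' → outer ELSE → base
call_id=38: disposition='refused' → inner[wait_s < 407] → T8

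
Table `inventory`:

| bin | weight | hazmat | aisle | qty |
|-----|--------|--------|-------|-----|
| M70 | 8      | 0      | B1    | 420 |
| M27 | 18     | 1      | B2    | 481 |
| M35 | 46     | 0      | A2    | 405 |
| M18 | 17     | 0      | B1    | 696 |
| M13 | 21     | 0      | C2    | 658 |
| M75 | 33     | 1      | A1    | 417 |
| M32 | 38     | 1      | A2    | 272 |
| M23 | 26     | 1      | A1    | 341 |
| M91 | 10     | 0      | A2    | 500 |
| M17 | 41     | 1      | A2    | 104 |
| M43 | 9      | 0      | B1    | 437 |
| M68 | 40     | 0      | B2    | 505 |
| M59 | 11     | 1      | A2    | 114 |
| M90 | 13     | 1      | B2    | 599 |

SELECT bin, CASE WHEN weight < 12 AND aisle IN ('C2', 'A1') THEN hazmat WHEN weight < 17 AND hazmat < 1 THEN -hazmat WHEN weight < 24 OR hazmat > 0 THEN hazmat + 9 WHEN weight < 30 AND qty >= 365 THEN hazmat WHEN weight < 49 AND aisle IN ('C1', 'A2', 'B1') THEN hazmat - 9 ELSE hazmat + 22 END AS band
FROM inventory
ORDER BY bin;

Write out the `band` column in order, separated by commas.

bin=M13: weight < 24 OR hazmat > 0 → 9
bin=M17: weight < 24 OR hazmat > 0 → 10
bin=M18: weight < 24 OR hazmat > 0 → 9
bin=M23: weight < 24 OR hazmat > 0 → 10
bin=M27: weight < 24 OR hazmat > 0 → 10
bin=M32: weight < 24 OR hazmat > 0 → 10
bin=M35: weight < 49 AND aisle IN ('C1', 'A2', 'B1') → -9
bin=M43: weight < 17 AND hazmat < 1 → 0
bin=M59: weight < 24 OR hazmat > 0 → 10
bin=M68: ELSE → 22
bin=M70: weight < 17 AND hazmat < 1 → 0
bin=M75: weight < 24 OR hazmat > 0 → 10
bin=M90: weight < 24 OR hazmat > 0 → 10
bin=M91: weight < 17 AND hazmat < 1 → 0

9, 10, 9, 10, 10, 10, -9, 0, 10, 22, 0, 10, 10, 0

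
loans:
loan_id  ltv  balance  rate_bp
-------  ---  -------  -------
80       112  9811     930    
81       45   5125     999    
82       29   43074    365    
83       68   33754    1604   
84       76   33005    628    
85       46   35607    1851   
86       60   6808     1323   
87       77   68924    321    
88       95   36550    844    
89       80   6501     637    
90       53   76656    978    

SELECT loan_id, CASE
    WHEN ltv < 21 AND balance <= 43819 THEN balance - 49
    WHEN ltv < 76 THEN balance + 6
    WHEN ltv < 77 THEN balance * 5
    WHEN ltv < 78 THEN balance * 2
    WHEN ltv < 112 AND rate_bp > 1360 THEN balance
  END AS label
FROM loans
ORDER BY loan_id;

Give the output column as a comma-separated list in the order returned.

loan_id=80: (no match → NULL) → NULL
loan_id=81: ltv < 76 → 5131
loan_id=82: ltv < 76 → 43080
loan_id=83: ltv < 76 → 33760
loan_id=84: ltv < 77 → 165025
loan_id=85: ltv < 76 → 35613
loan_id=86: ltv < 76 → 6814
loan_id=87: ltv < 78 → 137848
loan_id=88: (no match → NULL) → NULL
loan_id=89: (no match → NULL) → NULL
loan_id=90: ltv < 76 → 76662

NULL, 5131, 43080, 33760, 165025, 35613, 6814, 137848, NULL, NULL, 76662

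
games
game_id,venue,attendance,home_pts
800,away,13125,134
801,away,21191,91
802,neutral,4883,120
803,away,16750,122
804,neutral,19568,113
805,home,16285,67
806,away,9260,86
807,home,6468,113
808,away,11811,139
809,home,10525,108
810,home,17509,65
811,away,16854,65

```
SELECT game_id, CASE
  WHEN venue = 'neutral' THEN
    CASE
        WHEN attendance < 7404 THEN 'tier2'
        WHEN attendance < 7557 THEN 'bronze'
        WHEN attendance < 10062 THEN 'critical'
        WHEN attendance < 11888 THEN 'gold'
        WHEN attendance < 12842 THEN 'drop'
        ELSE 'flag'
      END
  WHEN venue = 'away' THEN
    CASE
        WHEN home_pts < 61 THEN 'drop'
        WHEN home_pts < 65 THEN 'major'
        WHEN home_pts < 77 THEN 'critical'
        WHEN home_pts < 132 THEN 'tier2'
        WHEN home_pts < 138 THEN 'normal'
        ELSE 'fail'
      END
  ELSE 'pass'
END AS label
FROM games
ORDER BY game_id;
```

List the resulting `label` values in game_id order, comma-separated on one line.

game_id=800: venue='away' → inner[home_pts < 138] → normal
game_id=801: venue='away' → inner[home_pts < 132] → tier2
game_id=802: venue='neutral' → inner[attendance < 7404] → tier2
game_id=803: venue='away' → inner[home_pts < 132] → tier2
game_id=804: venue='neutral' → inner[ELSE] → flag
game_id=805: venue='home' → outer ELSE → pass
game_id=806: venue='away' → inner[home_pts < 132] → tier2
game_id=807: venue='home' → outer ELSE → pass
game_id=808: venue='away' → inner[ELSE] → fail
game_id=809: venue='home' → outer ELSE → pass
game_id=810: venue='home' → outer ELSE → pass
game_id=811: venue='away' → inner[home_pts < 77] → critical

normal, tier2, tier2, tier2, flag, pass, tier2, pass, fail, pass, pass, critical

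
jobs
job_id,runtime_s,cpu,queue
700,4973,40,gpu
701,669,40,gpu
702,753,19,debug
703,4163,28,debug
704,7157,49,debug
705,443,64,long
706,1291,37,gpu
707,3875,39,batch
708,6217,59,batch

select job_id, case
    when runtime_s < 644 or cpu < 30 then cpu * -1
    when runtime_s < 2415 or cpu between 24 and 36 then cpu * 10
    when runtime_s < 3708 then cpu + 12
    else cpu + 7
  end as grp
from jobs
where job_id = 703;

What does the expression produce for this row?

-28

job_id = 703: runtime_s=4163, cpu=28, queue=debug.
runtime_s < 644 or cpu < 30 → true → -28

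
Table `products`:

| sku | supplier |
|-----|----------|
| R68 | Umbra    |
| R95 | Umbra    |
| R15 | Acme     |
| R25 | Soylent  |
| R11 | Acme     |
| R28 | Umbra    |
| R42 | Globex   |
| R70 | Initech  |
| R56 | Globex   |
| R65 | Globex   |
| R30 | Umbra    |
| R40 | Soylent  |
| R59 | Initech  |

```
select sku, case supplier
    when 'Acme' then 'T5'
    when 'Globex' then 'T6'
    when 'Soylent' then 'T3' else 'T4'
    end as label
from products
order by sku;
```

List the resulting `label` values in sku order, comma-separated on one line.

T5, T5, T3, T4, T4, T3, T6, T6, T4, T6, T4, T4, T4

sku=R11: supplier='Acme' → T5
sku=R15: supplier='Acme' → T5
sku=R25: supplier='Soylent' → T3
sku=R28: ELSE → T4
sku=R30: ELSE → T4
sku=R40: supplier='Soylent' → T3
sku=R42: supplier='Globex' → T6
sku=R56: supplier='Globex' → T6
sku=R59: ELSE → T4
sku=R65: supplier='Globex' → T6
sku=R68: ELSE → T4
sku=R70: ELSE → T4
sku=R95: ELSE → T4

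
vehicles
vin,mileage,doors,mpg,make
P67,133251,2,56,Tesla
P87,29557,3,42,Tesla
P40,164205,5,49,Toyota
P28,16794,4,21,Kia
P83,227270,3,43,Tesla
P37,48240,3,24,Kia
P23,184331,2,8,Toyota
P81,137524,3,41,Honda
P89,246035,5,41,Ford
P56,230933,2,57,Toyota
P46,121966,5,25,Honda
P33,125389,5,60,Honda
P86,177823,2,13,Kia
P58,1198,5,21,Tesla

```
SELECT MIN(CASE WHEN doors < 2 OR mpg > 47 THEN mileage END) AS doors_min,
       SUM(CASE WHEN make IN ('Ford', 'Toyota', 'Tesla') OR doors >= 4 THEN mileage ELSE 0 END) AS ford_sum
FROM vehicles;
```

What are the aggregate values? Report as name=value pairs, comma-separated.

doors_min=125389, ford_sum=1480929

[doors_min: doors < 2 OR mpg > 47]
vin=P67: ✓ → 133251
vin=P87: ✗
vin=P40: ✓ → 164205
vin=P28: ✗
vin=P83: ✗
vin=P37: ✗
vin=P23: ✗
vin=P81: ✗
vin=P89: ✗
vin=P56: ✓ → 230933
vin=P46: ✗
vin=P33: ✓ → 125389
vin=P86: ✗
vin=P58: ✗
doors_min = MIN(133251, 164205, 230933, 125389) = 125389
—
[ford_sum: make IN ('Ford', 'Toyota', 'Tesla') OR doors >= 4]
vin=P67: ✓ → 133251
vin=P87: ✓ → 29557
vin=P40: ✓ → 164205
vin=P28: ✓ → 16794
vin=P83: ✓ → 227270
vin=P37: ✗
vin=P23: ✓ → 184331
vin=P81: ✗
vin=P89: ✓ → 246035
vin=P56: ✓ → 230933
vin=P46: ✓ → 121966
vin=P33: ✓ → 125389
vin=P86: ✗
vin=P58: ✓ → 1198
ford_sum = 133251 + 29557 + 164205 + 16794 + 227270 + 184331 + 246035 + 230933 + 121966 + 125389 + 1198 = 1480929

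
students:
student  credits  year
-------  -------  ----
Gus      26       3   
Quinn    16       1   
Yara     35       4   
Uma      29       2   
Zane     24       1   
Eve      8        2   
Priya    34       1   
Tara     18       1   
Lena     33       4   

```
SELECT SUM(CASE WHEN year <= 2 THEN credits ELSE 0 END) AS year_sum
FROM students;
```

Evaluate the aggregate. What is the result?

student=Gus: ✗
student=Quinn: ✓ → 16
student=Yara: ✗
student=Uma: ✓ → 29
student=Zane: ✓ → 24
student=Eve: ✓ → 8
student=Priya: ✓ → 34
student=Tara: ✓ → 18
student=Lena: ✗
year_sum = 16 + 29 + 24 + 8 + 34 + 18 = 129

129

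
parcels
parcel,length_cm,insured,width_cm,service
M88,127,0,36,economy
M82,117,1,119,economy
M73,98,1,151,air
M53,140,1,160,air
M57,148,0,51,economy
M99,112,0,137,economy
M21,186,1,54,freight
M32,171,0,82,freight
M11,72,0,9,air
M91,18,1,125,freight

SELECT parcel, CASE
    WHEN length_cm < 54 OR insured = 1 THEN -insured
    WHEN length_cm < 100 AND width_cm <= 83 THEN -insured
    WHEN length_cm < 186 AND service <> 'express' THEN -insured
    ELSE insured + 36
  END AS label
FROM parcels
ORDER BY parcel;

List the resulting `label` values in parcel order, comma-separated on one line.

0, -1, 0, -1, 0, -1, -1, 0, -1, 0

parcel=M11: length_cm < 100 AND width_cm <= 83 → 0
parcel=M21: length_cm < 54 OR insured = 1 → -1
parcel=M32: length_cm < 186 AND service <> 'express' → 0
parcel=M53: length_cm < 54 OR insured = 1 → -1
parcel=M57: length_cm < 186 AND service <> 'express' → 0
parcel=M73: length_cm < 54 OR insured = 1 → -1
parcel=M82: length_cm < 54 OR insured = 1 → -1
parcel=M88: length_cm < 186 AND service <> 'express' → 0
parcel=M91: length_cm < 54 OR insured = 1 → -1
parcel=M99: length_cm < 186 AND service <> 'express' → 0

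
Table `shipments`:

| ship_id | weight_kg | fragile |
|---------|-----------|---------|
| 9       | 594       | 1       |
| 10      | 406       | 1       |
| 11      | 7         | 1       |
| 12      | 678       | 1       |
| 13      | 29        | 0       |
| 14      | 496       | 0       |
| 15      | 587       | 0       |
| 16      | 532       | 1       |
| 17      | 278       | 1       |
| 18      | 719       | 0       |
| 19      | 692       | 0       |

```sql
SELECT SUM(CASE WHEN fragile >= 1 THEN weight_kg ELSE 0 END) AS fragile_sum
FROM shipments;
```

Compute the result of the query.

ship_id=9: ✓ → 594
ship_id=10: ✓ → 406
ship_id=11: ✓ → 7
ship_id=12: ✓ → 678
ship_id=13: ✗
ship_id=14: ✗
ship_id=15: ✗
ship_id=16: ✓ → 532
ship_id=17: ✓ → 278
ship_id=18: ✗
ship_id=19: ✗
fragile_sum = 594 + 406 + 7 + 678 + 532 + 278 = 2495

2495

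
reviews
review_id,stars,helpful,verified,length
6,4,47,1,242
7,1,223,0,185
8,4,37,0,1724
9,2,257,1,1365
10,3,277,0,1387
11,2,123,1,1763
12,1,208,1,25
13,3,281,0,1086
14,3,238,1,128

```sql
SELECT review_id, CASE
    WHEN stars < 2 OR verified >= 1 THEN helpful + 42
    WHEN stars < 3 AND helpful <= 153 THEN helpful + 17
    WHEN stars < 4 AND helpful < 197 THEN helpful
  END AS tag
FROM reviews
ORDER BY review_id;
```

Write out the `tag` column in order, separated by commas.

89, 265, NULL, 299, NULL, 165, 250, NULL, 280

review_id=6: stars < 2 OR verified >= 1 → 89
review_id=7: stars < 2 OR verified >= 1 → 265
review_id=8: (no match → NULL) → NULL
review_id=9: stars < 2 OR verified >= 1 → 299
review_id=10: (no match → NULL) → NULL
review_id=11: stars < 2 OR verified >= 1 → 165
review_id=12: stars < 2 OR verified >= 1 → 250
review_id=13: (no match → NULL) → NULL
review_id=14: stars < 2 OR verified >= 1 → 280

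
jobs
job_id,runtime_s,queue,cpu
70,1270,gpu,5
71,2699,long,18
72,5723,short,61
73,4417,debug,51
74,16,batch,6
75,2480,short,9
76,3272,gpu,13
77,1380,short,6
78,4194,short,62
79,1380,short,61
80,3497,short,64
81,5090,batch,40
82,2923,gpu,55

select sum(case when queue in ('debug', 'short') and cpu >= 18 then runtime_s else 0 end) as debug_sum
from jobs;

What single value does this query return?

19211

job_id=70: ✗
job_id=71: ✗
job_id=72: ✓ → 5723
job_id=73: ✓ → 4417
job_id=74: ✗
job_id=75: ✗
job_id=76: ✗
job_id=77: ✗
job_id=78: ✓ → 4194
job_id=79: ✓ → 1380
job_id=80: ✓ → 3497
job_id=81: ✗
job_id=82: ✗
debug_sum = 5723 + 4417 + 4194 + 1380 + 3497 = 19211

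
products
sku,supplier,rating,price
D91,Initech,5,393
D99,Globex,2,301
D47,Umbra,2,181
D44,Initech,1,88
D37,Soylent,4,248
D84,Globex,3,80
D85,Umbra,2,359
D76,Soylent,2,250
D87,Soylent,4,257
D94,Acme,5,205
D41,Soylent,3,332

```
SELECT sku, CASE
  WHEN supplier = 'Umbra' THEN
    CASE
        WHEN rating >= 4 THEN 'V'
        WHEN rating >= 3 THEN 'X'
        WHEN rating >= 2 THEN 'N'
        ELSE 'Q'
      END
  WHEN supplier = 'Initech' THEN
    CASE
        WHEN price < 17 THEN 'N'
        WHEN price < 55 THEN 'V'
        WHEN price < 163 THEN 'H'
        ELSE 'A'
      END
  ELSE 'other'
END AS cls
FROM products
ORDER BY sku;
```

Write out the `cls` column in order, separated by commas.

sku=D37: supplier='Soylent' → outer ELSE → other
sku=D41: supplier='Soylent' → outer ELSE → other
sku=D44: supplier='Initech' → inner[price < 163] → H
sku=D47: supplier='Umbra' → inner[rating >= 2] → N
sku=D76: supplier='Soylent' → outer ELSE → other
sku=D84: supplier='Globex' → outer ELSE → other
sku=D85: supplier='Umbra' → inner[rating >= 2] → N
sku=D87: supplier='Soylent' → outer ELSE → other
sku=D91: supplier='Initech' → inner[ELSE] → A
sku=D94: supplier='Acme' → outer ELSE → other
sku=D99: supplier='Globex' → outer ELSE → other

other, other, H, N, other, other, N, other, A, other, other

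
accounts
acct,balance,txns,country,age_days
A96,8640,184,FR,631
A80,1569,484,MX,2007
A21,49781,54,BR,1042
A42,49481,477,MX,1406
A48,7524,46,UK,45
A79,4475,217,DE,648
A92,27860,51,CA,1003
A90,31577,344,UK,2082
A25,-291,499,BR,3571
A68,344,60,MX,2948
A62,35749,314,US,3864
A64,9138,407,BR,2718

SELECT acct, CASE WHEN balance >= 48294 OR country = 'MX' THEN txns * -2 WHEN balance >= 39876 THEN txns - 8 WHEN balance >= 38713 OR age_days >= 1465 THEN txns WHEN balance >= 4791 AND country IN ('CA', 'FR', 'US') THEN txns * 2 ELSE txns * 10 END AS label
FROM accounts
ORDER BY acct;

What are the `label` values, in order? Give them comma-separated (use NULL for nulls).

-108, 499, -954, 460, 314, 407, -120, 2170, -968, 344, 102, 368

acct=A21: balance >= 48294 OR country = 'MX' → -108
acct=A25: balance >= 38713 OR age_days >= 1465 → 499
acct=A42: balance >= 48294 OR country = 'MX' → -954
acct=A48: ELSE → 460
acct=A62: balance >= 38713 OR age_days >= 1465 → 314
acct=A64: balance >= 38713 OR age_days >= 1465 → 407
acct=A68: balance >= 48294 OR country = 'MX' → -120
acct=A79: ELSE → 2170
acct=A80: balance >= 48294 OR country = 'MX' → -968
acct=A90: balance >= 38713 OR age_days >= 1465 → 344
acct=A92: balance >= 4791 AND country IN ('CA', 'FR', 'US') → 102
acct=A96: balance >= 4791 AND country IN ('CA', 'FR', 'US') → 368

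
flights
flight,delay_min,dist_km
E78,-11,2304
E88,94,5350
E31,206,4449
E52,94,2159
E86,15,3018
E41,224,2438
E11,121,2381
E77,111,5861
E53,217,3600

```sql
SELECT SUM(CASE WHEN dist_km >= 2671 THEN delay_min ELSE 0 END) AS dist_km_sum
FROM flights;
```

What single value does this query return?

flight=E78: ✗
flight=E88: ✓ → 94
flight=E31: ✓ → 206
flight=E52: ✗
flight=E86: ✓ → 15
flight=E41: ✗
flight=E11: ✗
flight=E77: ✓ → 111
flight=E53: ✓ → 217
dist_km_sum = 94 + 206 + 15 + 111 + 217 = 643

643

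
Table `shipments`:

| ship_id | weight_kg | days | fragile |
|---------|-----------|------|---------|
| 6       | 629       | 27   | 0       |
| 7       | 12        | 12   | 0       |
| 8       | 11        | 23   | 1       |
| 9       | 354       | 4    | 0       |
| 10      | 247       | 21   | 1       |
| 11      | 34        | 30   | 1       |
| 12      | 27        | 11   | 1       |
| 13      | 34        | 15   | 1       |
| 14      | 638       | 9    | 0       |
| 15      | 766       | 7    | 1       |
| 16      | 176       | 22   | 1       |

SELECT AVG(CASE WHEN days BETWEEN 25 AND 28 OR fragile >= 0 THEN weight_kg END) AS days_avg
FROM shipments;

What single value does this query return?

266.1818181818

ship_id=6: ✓ → 629
ship_id=7: ✓ → 12
ship_id=8: ✓ → 11
ship_id=9: ✓ → 354
ship_id=10: ✓ → 247
ship_id=11: ✓ → 34
ship_id=12: ✓ → 27
ship_id=13: ✓ → 34
ship_id=14: ✓ → 638
ship_id=15: ✓ → 766
ship_id=16: ✓ → 176
days_avg = (629 + 12 + 11 + 354 + 247 + 34 + 27 + 34 + 638 + 766 + 176) / 11 = 266.1818181818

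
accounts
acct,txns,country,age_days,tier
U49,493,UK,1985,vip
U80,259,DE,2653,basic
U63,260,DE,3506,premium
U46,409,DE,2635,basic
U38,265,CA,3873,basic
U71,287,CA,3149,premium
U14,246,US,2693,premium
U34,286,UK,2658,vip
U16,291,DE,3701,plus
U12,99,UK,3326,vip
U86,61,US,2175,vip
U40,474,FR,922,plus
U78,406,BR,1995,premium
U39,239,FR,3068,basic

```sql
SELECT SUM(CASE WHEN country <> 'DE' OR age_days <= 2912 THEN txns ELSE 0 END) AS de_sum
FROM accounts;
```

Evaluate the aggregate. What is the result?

acct=U49: ✓ → 493
acct=U80: ✓ → 259
acct=U63: ✗
acct=U46: ✓ → 409
acct=U38: ✓ → 265
acct=U71: ✓ → 287
acct=U14: ✓ → 246
acct=U34: ✓ → 286
acct=U16: ✗
acct=U12: ✓ → 99
acct=U86: ✓ → 61
acct=U40: ✓ → 474
acct=U78: ✓ → 406
acct=U39: ✓ → 239
de_sum = 493 + 259 + 409 + 265 + 287 + 246 + 286 + 99 + 61 + 474 + 406 + 239 = 3524

3524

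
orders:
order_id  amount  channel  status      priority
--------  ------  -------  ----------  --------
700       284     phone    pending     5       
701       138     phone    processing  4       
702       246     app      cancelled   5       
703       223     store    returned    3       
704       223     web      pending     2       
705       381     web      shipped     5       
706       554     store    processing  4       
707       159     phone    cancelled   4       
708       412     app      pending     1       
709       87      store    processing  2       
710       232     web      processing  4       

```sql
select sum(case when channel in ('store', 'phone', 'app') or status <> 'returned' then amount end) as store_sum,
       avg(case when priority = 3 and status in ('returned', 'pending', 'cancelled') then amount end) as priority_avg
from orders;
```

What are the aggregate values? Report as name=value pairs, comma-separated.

[store_sum: channel in ('store', 'phone', 'app') or status <> 'returned']
order_id=700: ✓ → 284
order_id=701: ✓ → 138
order_id=702: ✓ → 246
order_id=703: ✓ → 223
order_id=704: ✓ → 223
order_id=705: ✓ → 381
order_id=706: ✓ → 554
order_id=707: ✓ → 159
order_id=708: ✓ → 412
order_id=709: ✓ → 87
order_id=710: ✓ → 232
store_sum = 284 + 138 + 246 + 223 + 223 + 381 + 554 + 159 + 412 + 87 + 232 = 2939
—
[priority_avg: priority = 3 and status in ('returned', 'pending', 'cancelled')]
order_id=700: ✗
order_id=701: ✗
order_id=702: ✗
order_id=703: ✓ → 223
order_id=704: ✗
order_id=705: ✗
order_id=706: ✗
order_id=707: ✗
order_id=708: ✗
order_id=709: ✗
order_id=710: ✗
priority_avg = 223

store_sum=2939, priority_avg=223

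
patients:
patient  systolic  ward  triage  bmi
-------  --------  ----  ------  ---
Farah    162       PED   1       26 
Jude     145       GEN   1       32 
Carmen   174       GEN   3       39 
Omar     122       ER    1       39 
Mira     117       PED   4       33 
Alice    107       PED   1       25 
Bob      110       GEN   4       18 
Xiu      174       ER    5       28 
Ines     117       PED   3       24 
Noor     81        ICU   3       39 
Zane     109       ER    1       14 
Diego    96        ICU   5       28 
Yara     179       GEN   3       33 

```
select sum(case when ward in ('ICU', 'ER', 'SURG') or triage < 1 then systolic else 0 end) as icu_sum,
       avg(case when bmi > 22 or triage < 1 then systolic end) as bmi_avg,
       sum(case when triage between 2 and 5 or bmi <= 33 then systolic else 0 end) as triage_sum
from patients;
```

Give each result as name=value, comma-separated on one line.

[icu_sum: ward in ('ICU', 'ER', 'SURG') or triage < 1]
patient=Farah: ✗
patient=Jude: ✗
patient=Carmen: ✗
patient=Omar: ✓ → 122
patient=Mira: ✗
patient=Alice: ✗
patient=Bob: ✗
patient=Xiu: ✓ → 174
patient=Ines: ✗
patient=Noor: ✓ → 81
patient=Zane: ✓ → 109
patient=Diego: ✓ → 96
patient=Yara: ✗
icu_sum = 122 + 174 + 81 + 109 + 96 = 582
—
[bmi_avg: bmi > 22 or triage < 1]
patient=Farah: ✓ → 162
patient=Jude: ✓ → 145
patient=Carmen: ✓ → 174
patient=Omar: ✓ → 122
patient=Mira: ✓ → 117
patient=Alice: ✓ → 107
patient=Bob: ✗
patient=Xiu: ✓ → 174
patient=Ines: ✓ → 117
patient=Noor: ✓ → 81
patient=Zane: ✗
patient=Diego: ✓ → 96
patient=Yara: ✓ → 179
bmi_avg = (162 + 145 + 174 + 122 + 117 + 107 + 174 + 117 + 81 + 96 + 179) / 11 = 134
—
[triage_sum: triage between 2 and 5 or bmi <= 33]
patient=Farah: ✓ → 162
patient=Jude: ✓ → 145
patient=Carmen: ✓ → 174
patient=Omar: ✗
patient=Mira: ✓ → 117
patient=Alice: ✓ → 107
patient=Bob: ✓ → 110
patient=Xiu: ✓ → 174
patient=Ines: ✓ → 117
patient=Noor: ✓ → 81
patient=Zane: ✓ → 109
patient=Diego: ✓ → 96
patient=Yara: ✓ → 179
triage_sum = 162 + 145 + 174 + 117 + 107 + 110 + 174 + 117 + 81 + 109 + 96 + 179 = 1571

icu_sum=582, bmi_avg=134, triage_sum=1571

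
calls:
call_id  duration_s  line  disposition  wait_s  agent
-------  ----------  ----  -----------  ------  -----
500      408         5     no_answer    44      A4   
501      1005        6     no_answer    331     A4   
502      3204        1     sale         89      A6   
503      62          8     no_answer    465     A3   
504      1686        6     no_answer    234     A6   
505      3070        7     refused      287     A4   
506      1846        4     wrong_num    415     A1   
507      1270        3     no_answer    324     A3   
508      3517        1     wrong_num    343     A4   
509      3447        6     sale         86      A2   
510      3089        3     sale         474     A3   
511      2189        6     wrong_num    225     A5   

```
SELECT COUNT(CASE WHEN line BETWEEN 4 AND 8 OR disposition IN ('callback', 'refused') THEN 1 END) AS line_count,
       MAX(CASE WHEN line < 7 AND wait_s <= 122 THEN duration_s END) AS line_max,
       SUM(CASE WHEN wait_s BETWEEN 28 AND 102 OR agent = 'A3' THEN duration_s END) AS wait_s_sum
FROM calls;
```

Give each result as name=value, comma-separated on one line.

[line_count: line BETWEEN 4 AND 8 OR disposition IN ('callback', 'refused')]
call_id=500: ✓ → 1
call_id=501: ✓ → 1
call_id=502: ✗
call_id=503: ✓ → 1
call_id=504: ✓ → 1
call_id=505: ✓ → 1
call_id=506: ✓ → 1
call_id=507: ✗
call_id=508: ✗
call_id=509: ✓ → 1
call_id=510: ✗
call_id=511: ✓ → 1
line_count = COUNT(1, 1, 1, 1, 1, 1, 1, 1) = 8
—
[line_max: line < 7 AND wait_s <= 122]
call_id=500: ✓ → 408
call_id=501: ✗
call_id=502: ✓ → 3204
call_id=503: ✗
call_id=504: ✗
call_id=505: ✗
call_id=506: ✗
call_id=507: ✗
call_id=508: ✗
call_id=509: ✓ → 3447
call_id=510: ✗
call_id=511: ✗
line_max = MAX(408, 3204, 3447) = 3447
—
[wait_s_sum: wait_s BETWEEN 28 AND 102 OR agent = 'A3']
call_id=500: ✓ → 408
call_id=501: ✗
call_id=502: ✓ → 3204
call_id=503: ✓ → 62
call_id=504: ✗
call_id=505: ✗
call_id=506: ✗
call_id=507: ✓ → 1270
call_id=508: ✗
call_id=509: ✓ → 3447
call_id=510: ✓ → 3089
call_id=511: ✗
wait_s_sum = 408 + 3204 + 62 + 1270 + 3447 + 3089 = 11480

line_count=8, line_max=3447, wait_s_sum=11480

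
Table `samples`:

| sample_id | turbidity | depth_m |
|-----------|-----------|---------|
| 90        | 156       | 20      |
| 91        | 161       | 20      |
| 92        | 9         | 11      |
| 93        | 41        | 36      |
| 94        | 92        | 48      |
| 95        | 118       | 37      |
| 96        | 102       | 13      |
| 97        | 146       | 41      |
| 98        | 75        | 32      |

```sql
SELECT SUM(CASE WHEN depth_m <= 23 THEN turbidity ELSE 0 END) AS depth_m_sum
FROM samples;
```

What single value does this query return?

sample_id=90: ✓ → 156
sample_id=91: ✓ → 161
sample_id=92: ✓ → 9
sample_id=93: ✗
sample_id=94: ✗
sample_id=95: ✗
sample_id=96: ✓ → 102
sample_id=97: ✗
sample_id=98: ✗
depth_m_sum = 156 + 161 + 9 + 102 = 428

428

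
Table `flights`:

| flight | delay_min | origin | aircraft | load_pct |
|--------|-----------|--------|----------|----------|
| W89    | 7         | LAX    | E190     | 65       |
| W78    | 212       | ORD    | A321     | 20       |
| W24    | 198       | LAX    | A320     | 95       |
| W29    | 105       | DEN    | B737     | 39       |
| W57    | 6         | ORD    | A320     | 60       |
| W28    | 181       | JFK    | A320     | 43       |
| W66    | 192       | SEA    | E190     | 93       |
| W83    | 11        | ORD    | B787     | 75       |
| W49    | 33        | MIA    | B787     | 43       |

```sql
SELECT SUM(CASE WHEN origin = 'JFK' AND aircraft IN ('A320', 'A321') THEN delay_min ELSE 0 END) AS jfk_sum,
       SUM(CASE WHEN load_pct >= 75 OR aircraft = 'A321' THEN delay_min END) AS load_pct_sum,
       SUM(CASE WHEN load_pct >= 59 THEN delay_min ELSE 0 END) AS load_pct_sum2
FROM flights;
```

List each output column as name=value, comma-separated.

jfk_sum=181, load_pct_sum=613, load_pct_sum2=414

[jfk_sum: origin = 'JFK' AND aircraft IN ('A320', 'A321')]
flight=W89: ✗
flight=W78: ✗
flight=W24: ✗
flight=W29: ✗
flight=W57: ✗
flight=W28: ✓ → 181
flight=W66: ✗
flight=W83: ✗
flight=W49: ✗
jfk_sum = 181
—
[load_pct_sum: load_pct >= 75 OR aircraft = 'A321']
flight=W89: ✗
flight=W78: ✓ → 212
flight=W24: ✓ → 198
flight=W29: ✗
flight=W57: ✗
flight=W28: ✗
flight=W66: ✓ → 192
flight=W83: ✓ → 11
flight=W49: ✗
load_pct_sum = 212 + 198 + 192 + 11 = 613
—
[load_pct_sum2: load_pct >= 59]
flight=W89: ✓ → 7
flight=W78: ✗
flight=W24: ✓ → 198
flight=W29: ✗
flight=W57: ✓ → 6
flight=W28: ✗
flight=W66: ✓ → 192
flight=W83: ✓ → 11
flight=W49: ✗
load_pct_sum2 = 7 + 198 + 6 + 192 + 11 = 414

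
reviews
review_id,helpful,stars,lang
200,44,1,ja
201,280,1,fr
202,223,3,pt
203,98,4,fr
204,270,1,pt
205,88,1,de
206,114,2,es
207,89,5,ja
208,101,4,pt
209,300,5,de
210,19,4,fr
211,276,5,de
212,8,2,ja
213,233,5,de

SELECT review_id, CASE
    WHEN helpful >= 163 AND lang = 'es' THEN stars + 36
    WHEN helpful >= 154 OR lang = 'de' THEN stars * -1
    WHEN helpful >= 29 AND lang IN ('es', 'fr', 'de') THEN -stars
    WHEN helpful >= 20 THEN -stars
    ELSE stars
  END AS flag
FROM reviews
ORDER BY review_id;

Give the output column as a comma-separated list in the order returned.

-1, -1, -3, -4, -1, -1, -2, -5, -4, -5, 4, -5, 2, -5

review_id=200: helpful >= 20 → -1
review_id=201: helpful >= 154 OR lang = 'de' → -1
review_id=202: helpful >= 154 OR lang = 'de' → -3
review_id=203: helpful >= 29 AND lang IN ('es', 'fr', 'de') → -4
review_id=204: helpful >= 154 OR lang = 'de' → -1
review_id=205: helpful >= 154 OR lang = 'de' → -1
review_id=206: helpful >= 29 AND lang IN ('es', 'fr', 'de') → -2
review_id=207: helpful >= 20 → -5
review_id=208: helpful >= 20 → -4
review_id=209: helpful >= 154 OR lang = 'de' → -5
review_id=210: ELSE → 4
review_id=211: helpful >= 154 OR lang = 'de' → -5
review_id=212: ELSE → 2
review_id=213: helpful >= 154 OR lang = 'de' → -5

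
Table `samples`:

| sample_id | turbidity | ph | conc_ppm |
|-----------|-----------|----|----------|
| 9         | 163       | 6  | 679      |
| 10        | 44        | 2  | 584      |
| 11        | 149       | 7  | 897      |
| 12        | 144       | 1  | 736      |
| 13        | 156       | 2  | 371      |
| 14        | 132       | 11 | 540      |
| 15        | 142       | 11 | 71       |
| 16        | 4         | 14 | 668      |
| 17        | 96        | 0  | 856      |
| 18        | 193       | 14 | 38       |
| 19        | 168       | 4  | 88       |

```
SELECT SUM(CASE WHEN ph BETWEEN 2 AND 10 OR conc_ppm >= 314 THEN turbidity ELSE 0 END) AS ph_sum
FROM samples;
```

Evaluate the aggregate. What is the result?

sample_id=9: ✓ → 163
sample_id=10: ✓ → 44
sample_id=11: ✓ → 149
sample_id=12: ✓ → 144
sample_id=13: ✓ → 156
sample_id=14: ✓ → 132
sample_id=15: ✗
sample_id=16: ✓ → 4
sample_id=17: ✓ → 96
sample_id=18: ✗
sample_id=19: ✓ → 168
ph_sum = 163 + 44 + 149 + 144 + 156 + 132 + 4 + 96 + 168 = 1056

1056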